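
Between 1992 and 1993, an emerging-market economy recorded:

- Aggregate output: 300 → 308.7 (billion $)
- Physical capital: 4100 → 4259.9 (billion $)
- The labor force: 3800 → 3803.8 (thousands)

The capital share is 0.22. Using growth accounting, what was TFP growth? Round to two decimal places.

Aggregate output growth = (308.7 − 300) / 300 = 2.9%.
Physical capital growth = (4259.9 − 4100) / 4100 = 3.9%.
The labor force growth = (3803.8 − 3800) / 3800 = 0.1%.
Labor's share = 1 − 0.22 = 0.78.
Physical capital: 0.22 × 3.9 = 0.858 pp.
The labor force: 0.78 × 0.1 = 0.078 pp.
TFP growth = 2.9 − 0.936 = 1.964%.

TFP growth was 1.96%.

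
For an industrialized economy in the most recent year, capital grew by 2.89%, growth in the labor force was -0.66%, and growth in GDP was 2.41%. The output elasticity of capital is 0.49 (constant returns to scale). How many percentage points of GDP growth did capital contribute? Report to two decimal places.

Contribution = share × growth = 0.49 × 2.89 = 1.4161 pp.

1.42 pp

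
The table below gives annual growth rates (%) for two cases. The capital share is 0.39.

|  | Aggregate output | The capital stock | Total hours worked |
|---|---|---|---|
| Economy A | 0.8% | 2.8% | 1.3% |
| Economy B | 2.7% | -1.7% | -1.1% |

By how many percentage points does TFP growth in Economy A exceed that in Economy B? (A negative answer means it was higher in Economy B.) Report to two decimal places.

Labor's share = 1 − 0.39 = 0.61.
Economy A: TFP = 0.8 − 1.092 − 0.793 = -1.085%.
Economy B: TFP = 2.7 + 0.663 + 0.671 = 4.034%.
Difference = -1.085 − (4.034) = -5.119 pp.

-5.12 percentage points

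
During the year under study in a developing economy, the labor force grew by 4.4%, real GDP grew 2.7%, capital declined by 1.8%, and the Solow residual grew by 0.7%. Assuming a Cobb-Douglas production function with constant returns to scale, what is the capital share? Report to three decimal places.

gY = gA + α·gK + (1−α)·gL, so gY − gA − gL = α(gK − gL).
2.7 − 0.7 − 4.4 = α × (-1.8 − 4.4).
-2.4 = -6.2 α, so α = 0.3871.

The capital share is 0.387.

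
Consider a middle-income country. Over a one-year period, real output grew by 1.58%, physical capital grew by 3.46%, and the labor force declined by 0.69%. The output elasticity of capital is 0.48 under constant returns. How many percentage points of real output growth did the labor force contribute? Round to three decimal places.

Labor's share = 1 − 0.48 = 0.52.
Contribution = share × growth = 0.52 × (-0.69) = -0.3588 pp.

-0.359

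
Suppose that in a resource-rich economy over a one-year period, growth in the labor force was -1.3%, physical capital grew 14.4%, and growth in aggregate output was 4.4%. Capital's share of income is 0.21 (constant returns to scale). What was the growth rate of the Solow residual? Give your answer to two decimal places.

Labor's share = 1 − 0.21 = 0.79.
Physical capital: 0.21 × 14.4 = 3.024 pp.
The labor force: 0.79 × (-1.3) = -1.027 pp.
TFP growth = 4.4 − 1.997 = 2.403%.

2.40%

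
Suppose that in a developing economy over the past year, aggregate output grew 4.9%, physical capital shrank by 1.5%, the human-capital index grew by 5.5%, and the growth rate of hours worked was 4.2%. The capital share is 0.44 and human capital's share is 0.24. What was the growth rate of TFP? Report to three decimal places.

Labor's share = 1 − 0.44 − 0.24 = 0.32.
Physical capital: 0.44 × (-1.5) = -0.66 pp.
The human-capital index: 0.24 × 5.5 = 1.32 pp.
Hours worked: 0.32 × 4.2 = 1.344 pp.
TFP growth = 4.9 − 2.004 = 2.896%.

2.896%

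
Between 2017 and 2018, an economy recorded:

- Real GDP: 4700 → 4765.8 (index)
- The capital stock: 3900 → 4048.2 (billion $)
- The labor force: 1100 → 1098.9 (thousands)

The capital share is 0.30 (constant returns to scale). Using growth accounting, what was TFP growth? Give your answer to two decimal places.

Real GDP growth = (4765.8 − 4700) / 4700 = 1.4%.
The capital stock growth = (4048.2 − 3900) / 3900 = 3.8%.
The labor force growth = (1098.9 − 1100) / 1100 = -0.1%.
Labor's share = 1 − 0.3 = 0.7.
The capital stock: 0.3 × 3.8 = 1.14 pp.
The labor force: 0.7 × (-0.1) = -0.07 pp.
TFP growth = 1.4 − 1.07 = 0.33%.

0.33%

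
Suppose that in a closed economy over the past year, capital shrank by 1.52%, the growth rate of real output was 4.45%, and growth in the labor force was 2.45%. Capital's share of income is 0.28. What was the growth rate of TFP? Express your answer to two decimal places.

Labor's share = 1 − 0.28 = 0.72.
Capital: 0.28 × (-1.52) = -0.4256 pp.
The labor force: 0.72 × 2.45 = 1.764 pp.
TFP growth = 4.45 − 1.3384 = 3.1116%.

3.11%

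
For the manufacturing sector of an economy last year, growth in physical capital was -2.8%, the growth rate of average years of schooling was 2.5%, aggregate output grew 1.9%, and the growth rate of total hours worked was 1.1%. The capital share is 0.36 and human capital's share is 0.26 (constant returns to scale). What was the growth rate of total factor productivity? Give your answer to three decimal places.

1.840%

Labor's share = 1 − 0.36 − 0.26 = 0.38.
Physical capital: 0.36 × (-2.8) = -1.008 pp.
Average years of schooling: 0.26 × 2.5 = 0.65 pp.
Total hours worked: 0.38 × 1.1 = 0.418 pp.
TFP growth = 1.9 − 0.06 = 1.84%.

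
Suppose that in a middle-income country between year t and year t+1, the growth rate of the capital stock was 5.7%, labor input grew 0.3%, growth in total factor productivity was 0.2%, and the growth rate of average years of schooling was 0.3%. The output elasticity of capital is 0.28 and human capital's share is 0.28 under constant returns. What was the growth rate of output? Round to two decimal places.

2.01%

Labor's share = 1 − 0.28 − 0.28 = 0.44.
The capital stock: 0.28 × 5.7 = 1.596 pp.
Average years of schooling: 0.28 × 0.3 = 0.084 pp.
Labor input: 0.44 × 0.3 = 0.132 pp.
Output growth = 0.2 + 1.812 = 2.012%.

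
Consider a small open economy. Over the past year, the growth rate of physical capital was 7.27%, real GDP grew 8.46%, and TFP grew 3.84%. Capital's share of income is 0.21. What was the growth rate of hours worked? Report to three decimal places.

Labor's share = 1 − 0.21 = 0.79.
gY = gA + 0.21×7.27 + 0.79×g.
0.79×g = 8.46 − 3.84 − 1.5267 = 3.0933.
g = 3.0933 / 0.79 = 3.91557%.

3.916%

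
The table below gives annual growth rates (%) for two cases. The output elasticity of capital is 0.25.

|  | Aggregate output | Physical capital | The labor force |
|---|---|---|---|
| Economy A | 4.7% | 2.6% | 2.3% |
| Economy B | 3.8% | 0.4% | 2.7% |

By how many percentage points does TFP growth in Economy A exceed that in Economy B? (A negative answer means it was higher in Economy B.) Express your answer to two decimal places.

0.65 percentage points

Labor's share = 1 − 0.25 = 0.75.
Economy A: TFP = 4.7 − 0.65 − 1.725 = 2.325%.
Economy B: TFP = 3.8 − 0.1 − 2.025 = 1.675%.
Difference = 2.325 − (1.675) = 0.65 pp.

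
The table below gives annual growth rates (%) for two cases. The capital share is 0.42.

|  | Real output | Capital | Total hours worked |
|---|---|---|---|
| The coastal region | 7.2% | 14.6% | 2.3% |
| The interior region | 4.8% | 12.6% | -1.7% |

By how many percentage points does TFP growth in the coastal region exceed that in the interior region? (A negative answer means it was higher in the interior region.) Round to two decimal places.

-0.76 percentage points

Labor's share = 1 − 0.42 = 0.58.
The coastal region: TFP = 7.2 − 6.132 − 1.334 = -0.266%.
The interior region: TFP = 4.8 − 5.292 + 0.986 = 0.494%.
Difference = -0.266 − (0.494) = -0.76 pp.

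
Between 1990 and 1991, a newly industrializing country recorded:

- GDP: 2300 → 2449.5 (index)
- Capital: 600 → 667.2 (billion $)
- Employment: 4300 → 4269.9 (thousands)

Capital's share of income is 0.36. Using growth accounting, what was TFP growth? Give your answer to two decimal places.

GDP growth = (2449.5 − 2300) / 2300 = 6.5%.
Capital growth = (667.2 − 600) / 600 = 11.2%.
Employment growth = (4269.9 − 4300) / 4300 = -0.7%.
Labor's share = 1 − 0.36 = 0.64.
Capital: 0.36 × 11.2 = 4.032 pp.
Employment: 0.64 × (-0.7) = -0.448 pp.
TFP growth = 6.5 − 3.584 = 2.916%.

2.92%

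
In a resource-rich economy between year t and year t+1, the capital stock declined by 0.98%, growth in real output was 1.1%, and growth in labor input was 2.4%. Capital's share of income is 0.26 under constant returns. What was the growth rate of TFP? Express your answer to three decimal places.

-0.421%

Labor's share = 1 − 0.26 = 0.74.
The capital stock: 0.26 × (-0.98) = -0.2548 pp.
Labor input: 0.74 × 2.4 = 1.776 pp.
TFP growth = 1.1 − 1.5212 = -0.4212%.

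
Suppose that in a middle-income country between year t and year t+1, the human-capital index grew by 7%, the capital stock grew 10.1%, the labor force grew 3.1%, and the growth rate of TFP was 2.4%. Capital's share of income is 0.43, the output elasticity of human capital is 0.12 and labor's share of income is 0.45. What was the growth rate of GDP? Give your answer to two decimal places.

Labor's share = 1 − 0.43 − 0.12 = 0.45.
The capital stock: 0.43 × 10.1 = 4.343 pp.
The human-capital index: 0.12 × 7 = 0.84 pp.
The labor force: 0.45 × 3.1 = 1.395 pp.
Output growth = 2.4 + 6.578 = 8.978%.

GDP grew 8.98%.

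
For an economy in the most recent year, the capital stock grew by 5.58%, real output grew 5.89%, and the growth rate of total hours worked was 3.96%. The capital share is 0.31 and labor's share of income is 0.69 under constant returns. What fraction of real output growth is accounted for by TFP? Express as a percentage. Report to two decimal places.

Labor's share = 1 − 0.31 = 0.69.
The capital stock: 0.31 × 5.58 = 1.7298 pp.
Total hours worked: 0.69 × 3.96 = 2.7324 pp.
TFP growth = 5.89 − 4.4622 = 1.4278%.
TFP share of growth = 1.4278 / 5.89 × 100 = 24.2411%.

24.24%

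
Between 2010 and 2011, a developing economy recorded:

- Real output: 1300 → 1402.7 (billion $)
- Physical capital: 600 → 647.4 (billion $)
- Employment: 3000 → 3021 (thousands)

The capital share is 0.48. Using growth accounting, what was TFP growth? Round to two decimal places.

TFP growth was 3.74%.

Real output growth = (1402.7 − 1300) / 1300 = 7.9%.
Physical capital growth = (647.4 − 600) / 600 = 7.9%.
Employment growth = (3021 − 3000) / 3000 = 0.7%.
Labor's share = 1 − 0.48 = 0.52.
Physical capital: 0.48 × 7.9 = 3.792 pp.
Employment: 0.52 × 0.7 = 0.364 pp.
TFP growth = 7.9 − 4.156 = 3.744%.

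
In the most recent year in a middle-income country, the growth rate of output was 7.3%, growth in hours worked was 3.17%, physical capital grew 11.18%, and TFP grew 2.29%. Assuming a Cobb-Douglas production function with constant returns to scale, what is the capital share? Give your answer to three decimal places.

α = 0.230

gY = gA + α·gK + (1−α)·gL, so gY − gA − gL = α(gK − gL).
7.3 − 2.29 − 3.17 = α × (11.18 − 3.17).
1.84 = 8.01 α, so α = 0.22971.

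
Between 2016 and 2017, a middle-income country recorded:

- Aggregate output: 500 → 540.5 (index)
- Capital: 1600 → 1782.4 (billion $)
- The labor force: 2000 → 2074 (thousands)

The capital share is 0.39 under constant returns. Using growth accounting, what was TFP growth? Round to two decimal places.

Aggregate output growth = (540.5 − 500) / 500 = 8.1%.
Capital growth = (1782.4 − 1600) / 1600 = 11.4%.
The labor force growth = (2074 − 2000) / 2000 = 3.7%.
Labor's share = 1 − 0.39 = 0.61.
Capital: 0.39 × 11.4 = 4.446 pp.
The labor force: 0.61 × 3.7 = 2.257 pp.
TFP growth = 8.1 − 6.703 = 1.397%.

1.40%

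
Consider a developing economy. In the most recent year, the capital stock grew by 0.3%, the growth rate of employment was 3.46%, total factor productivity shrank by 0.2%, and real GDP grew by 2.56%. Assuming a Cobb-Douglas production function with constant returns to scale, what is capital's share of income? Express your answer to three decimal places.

α = 0.222

gY = gA + α·gK + (1−α)·gL, so gY − gA − gL = α(gK − gL).
2.56 + 0.2 − 3.46 = α × (0.3 − 3.46).
-0.7 = -3.16 α, so α = 0.22152.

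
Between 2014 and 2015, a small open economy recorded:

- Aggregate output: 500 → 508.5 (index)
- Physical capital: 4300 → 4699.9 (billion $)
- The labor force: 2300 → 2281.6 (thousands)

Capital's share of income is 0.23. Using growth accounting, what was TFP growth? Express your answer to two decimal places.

0.18%

Aggregate output growth = (508.5 − 500) / 500 = 1.7%.
Physical capital growth = (4699.9 − 4300) / 4300 = 9.3%.
The labor force growth = (2281.6 − 2300) / 2300 = -0.8%.
Labor's share = 1 − 0.23 = 0.77.
Physical capital: 0.23 × 9.3 = 2.139 pp.
The labor force: 0.77 × (-0.8) = -0.616 pp.
TFP growth = 1.7 − 1.523 = 0.177%.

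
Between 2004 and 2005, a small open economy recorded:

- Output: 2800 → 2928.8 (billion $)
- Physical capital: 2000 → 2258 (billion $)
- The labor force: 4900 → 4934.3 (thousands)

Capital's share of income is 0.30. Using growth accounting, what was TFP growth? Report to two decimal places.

TFP grew 0.24%.

Output growth = (2928.8 − 2800) / 2800 = 4.6%.
Physical capital growth = (2258 − 2000) / 2000 = 12.9%.
The labor force growth = (4934.3 − 4900) / 4900 = 0.7%.
Labor's share = 1 − 0.3 = 0.7.
Physical capital: 0.3 × 12.9 = 3.87 pp.
The labor force: 0.7 × 0.7 = 0.49 pp.
TFP growth = 4.6 − 4.36 = 0.24%.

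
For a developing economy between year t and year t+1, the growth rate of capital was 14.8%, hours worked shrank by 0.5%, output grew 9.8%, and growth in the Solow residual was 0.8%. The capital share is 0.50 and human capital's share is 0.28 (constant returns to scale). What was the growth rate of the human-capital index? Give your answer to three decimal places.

The human-capital index growth was 6.107%.

Labor's share = 1 − 0.5 − 0.28 = 0.22.
gY = gA + 0.5×14.8 + 0.22×(-0.5) + 0.28×g.
0.28×g = 9.8 − 0.8 − 7.29 = 1.71.
g = 1.71 / 0.28 = 6.10714%.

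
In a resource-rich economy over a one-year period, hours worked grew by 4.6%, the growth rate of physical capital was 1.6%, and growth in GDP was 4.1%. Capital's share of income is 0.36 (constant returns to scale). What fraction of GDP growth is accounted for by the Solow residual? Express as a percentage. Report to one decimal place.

The Solow residual accounted for 14.1% of growth.

Labor's share = 1 − 0.36 = 0.64.
Physical capital: 0.36 × 1.6 = 0.576 pp.
Hours worked: 0.64 × 4.6 = 2.944 pp.
TFP growth = 4.1 − 3.52 = 0.58%.
TFP share of growth = 0.58 / 4.1 × 100 = 14.146%.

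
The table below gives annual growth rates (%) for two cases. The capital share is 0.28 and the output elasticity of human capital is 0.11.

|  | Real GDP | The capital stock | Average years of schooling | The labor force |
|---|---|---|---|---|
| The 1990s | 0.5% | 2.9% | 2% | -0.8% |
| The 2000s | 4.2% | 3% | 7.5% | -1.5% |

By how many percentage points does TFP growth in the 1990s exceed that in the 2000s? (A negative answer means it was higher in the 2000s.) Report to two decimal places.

Labor's share = 1 − 0.28 − 0.11 = 0.61.
The 1990s: TFP = 0.5 − 0.812 − 0.22 + 0.488 = -0.044%.
The 2000s: TFP = 4.2 − 0.84 − 0.825 + 0.915 = 3.45%.
Difference = -0.044 − (3.45) = -3.494 pp.

-3.49 percentage points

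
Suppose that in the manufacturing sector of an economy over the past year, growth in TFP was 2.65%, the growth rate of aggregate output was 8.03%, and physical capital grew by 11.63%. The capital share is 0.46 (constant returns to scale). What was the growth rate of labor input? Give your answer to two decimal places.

Labor's share = 1 − 0.46 = 0.54.
gY = gA + 0.46×11.63 + 0.54×g.
0.54×g = 8.03 − 2.65 − 5.3498 = 0.0302.
g = 0.0302 / 0.54 = 0.0559%.

Labor input grew 0.06%.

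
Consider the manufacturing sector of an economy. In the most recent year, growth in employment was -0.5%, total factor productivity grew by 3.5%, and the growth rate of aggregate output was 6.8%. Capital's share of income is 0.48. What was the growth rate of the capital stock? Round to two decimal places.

Labor's share = 1 − 0.48 = 0.52.
gY = gA + 0.52×(-0.5) + 0.48×g.
0.48×g = 6.8 − 3.5 + 0.26 = 3.56.
g = 3.56 / 0.48 = 7.4167%.

7.42%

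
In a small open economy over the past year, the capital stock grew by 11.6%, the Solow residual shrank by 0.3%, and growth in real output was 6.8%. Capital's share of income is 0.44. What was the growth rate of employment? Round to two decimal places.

Labor's share = 1 − 0.44 = 0.56.
gY = gA + 0.44×11.6 + 0.56×g.
0.56×g = 6.8 + 0.3 − 5.104 = 1.996.
g = 1.996 / 0.56 = 3.5643%.

Employment growth was 3.56%.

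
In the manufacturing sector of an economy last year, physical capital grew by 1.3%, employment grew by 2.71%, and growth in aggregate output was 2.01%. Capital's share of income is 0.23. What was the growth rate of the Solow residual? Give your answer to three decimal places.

Labor's share = 1 − 0.23 = 0.77.
Physical capital: 0.23 × 1.3 = 0.299 pp.
Employment: 0.77 × 2.71 = 2.0867 pp.
TFP growth = 2.01 − 2.3857 = -0.3757%.

-0.376%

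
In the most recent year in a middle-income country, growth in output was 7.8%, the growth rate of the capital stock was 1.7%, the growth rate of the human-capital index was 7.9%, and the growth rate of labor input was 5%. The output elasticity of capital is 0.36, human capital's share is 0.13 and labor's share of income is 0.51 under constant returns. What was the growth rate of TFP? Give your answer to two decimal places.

3.61%

Labor's share = 1 − 0.36 − 0.13 = 0.51.
The capital stock: 0.36 × 1.7 = 0.612 pp.
The human-capital index: 0.13 × 7.9 = 1.027 pp.
Labor input: 0.51 × 5 = 2.55 pp.
TFP growth = 7.8 − 4.189 = 3.611%.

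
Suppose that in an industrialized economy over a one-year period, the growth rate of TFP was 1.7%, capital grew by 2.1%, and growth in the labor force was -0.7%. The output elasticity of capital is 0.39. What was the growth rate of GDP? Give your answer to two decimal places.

Labor's share = 1 − 0.39 = 0.61.
Capital: 0.39 × 2.1 = 0.819 pp.
The labor force: 0.61 × (-0.7) = -0.427 pp.
Output growth = 1.7 + 0.392 = 2.092%.

2.09%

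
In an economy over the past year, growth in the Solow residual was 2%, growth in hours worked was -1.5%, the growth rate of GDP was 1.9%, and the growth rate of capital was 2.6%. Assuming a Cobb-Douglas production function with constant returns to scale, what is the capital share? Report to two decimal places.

gY = gA + α·gK + (1−α)·gL, so gY − gA − gL = α(gK − gL).
1.9 − 2 + 1.5 = α × (2.6 − (-1.5)).
1.4 = 4.1 α, so α = 0.3415.

0.34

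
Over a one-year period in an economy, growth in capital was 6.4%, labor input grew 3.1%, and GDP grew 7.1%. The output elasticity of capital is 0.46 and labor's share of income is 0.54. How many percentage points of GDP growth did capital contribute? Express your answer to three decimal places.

Contribution = share × growth = 0.46 × 6.4 = 2.944 pp.

2.944 pp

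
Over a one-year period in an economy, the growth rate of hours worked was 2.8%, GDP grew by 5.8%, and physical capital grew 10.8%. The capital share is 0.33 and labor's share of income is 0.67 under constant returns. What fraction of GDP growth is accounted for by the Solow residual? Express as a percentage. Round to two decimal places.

Labor's share = 1 − 0.33 = 0.67.
Physical capital: 0.33 × 10.8 = 3.564 pp.
Hours worked: 0.67 × 2.8 = 1.876 pp.
TFP growth = 5.8 − 5.44 = 0.36%.
TFP share of growth = 0.36 / 5.8 × 100 = 6.2069%.

The Solow residual accounted for 6.21% of growth.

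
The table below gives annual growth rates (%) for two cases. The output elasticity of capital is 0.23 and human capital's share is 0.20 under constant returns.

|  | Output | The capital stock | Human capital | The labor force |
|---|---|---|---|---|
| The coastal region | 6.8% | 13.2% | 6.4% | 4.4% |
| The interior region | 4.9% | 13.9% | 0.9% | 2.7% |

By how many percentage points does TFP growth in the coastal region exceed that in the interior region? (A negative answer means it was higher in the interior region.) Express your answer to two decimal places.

-0.01 percentage points

Labor's share = 1 − 0.23 − 0.2 = 0.57.
The coastal region: TFP = 6.8 − 3.036 − 1.28 − 2.508 = -0.024%.
The interior region: TFP = 4.9 − 3.197 − 0.18 − 1.539 = -0.016%.
Difference = -0.024 − (-0.016) = -0.008 pp.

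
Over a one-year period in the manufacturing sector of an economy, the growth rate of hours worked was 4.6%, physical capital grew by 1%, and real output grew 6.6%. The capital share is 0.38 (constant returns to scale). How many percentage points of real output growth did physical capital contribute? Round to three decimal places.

Contribution = share × growth = 0.38 × 1 = 0.38 pp.

0.380 pp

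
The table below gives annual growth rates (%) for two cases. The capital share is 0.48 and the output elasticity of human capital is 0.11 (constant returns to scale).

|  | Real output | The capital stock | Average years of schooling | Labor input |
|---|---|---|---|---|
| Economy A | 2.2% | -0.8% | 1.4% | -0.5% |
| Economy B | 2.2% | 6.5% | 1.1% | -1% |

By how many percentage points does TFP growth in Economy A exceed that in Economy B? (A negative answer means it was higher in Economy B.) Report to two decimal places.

Labor's share = 1 − 0.48 − 0.11 = 0.41.
Economy A: TFP = 2.2 + 0.384 − 0.154 + 0.205 = 2.635%.
Economy B: TFP = 2.2 − 3.12 − 0.121 + 0.41 = -0.631%.
Difference = 2.635 − (-0.631) = 3.266 pp.

3.27 percentage points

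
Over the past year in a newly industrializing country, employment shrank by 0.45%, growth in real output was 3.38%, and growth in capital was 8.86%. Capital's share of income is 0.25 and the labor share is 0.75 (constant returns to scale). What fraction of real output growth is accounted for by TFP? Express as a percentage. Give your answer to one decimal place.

Labor's share = 1 − 0.25 = 0.75.
Capital: 0.25 × 8.86 = 2.215 pp.
Employment: 0.75 × (-0.45) = -0.3375 pp.
TFP growth = 3.38 − 1.8775 = 1.5025%.
TFP share of growth = 1.5025 / 3.38 × 100 = 44.453%.

TFP accounted for 44.5% of growth.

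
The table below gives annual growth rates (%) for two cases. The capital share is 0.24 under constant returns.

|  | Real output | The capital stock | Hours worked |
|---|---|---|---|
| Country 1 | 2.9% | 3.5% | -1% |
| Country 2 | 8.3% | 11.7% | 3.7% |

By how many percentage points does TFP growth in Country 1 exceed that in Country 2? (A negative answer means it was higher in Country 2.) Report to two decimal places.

Labor's share = 1 − 0.24 = 0.76.
Country 1: TFP = 2.9 − 0.84 + 0.76 = 2.82%.
Country 2: TFP = 8.3 − 2.808 − 2.812 = 2.68%.
Difference = 2.82 − (2.68) = 0.14 pp.

0.14 percentage points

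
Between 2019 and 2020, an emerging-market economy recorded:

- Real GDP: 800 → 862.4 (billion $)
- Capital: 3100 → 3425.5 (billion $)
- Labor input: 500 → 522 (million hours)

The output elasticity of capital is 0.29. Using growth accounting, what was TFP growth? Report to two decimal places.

TFP grew 1.63%.

Real GDP growth = (862.4 − 800) / 800 = 7.8%.
Capital growth = (3425.5 − 3100) / 3100 = 10.5%.
Labor input growth = (522 − 500) / 500 = 4.4%.
Labor's share = 1 − 0.29 = 0.71.
Capital: 0.29 × 10.5 = 3.045 pp.
Labor input: 0.71 × 4.4 = 3.124 pp.
TFP growth = 7.8 − 6.169 = 1.631%.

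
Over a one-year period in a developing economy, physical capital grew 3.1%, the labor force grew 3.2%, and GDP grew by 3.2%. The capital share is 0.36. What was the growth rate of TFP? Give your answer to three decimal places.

Labor's share = 1 − 0.36 = 0.64.
Physical capital: 0.36 × 3.1 = 1.116 pp.
The labor force: 0.64 × 3.2 = 2.048 pp.
TFP growth = 3.2 − 3.164 = 0.036%.

0.036%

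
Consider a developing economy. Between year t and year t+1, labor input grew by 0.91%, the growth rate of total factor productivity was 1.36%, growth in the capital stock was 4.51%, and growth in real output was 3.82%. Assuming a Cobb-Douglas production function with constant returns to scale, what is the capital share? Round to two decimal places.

gY = gA + α·gK + (1−α)·gL, so gY − gA − gL = α(gK − gL).
3.82 − 1.36 − 0.91 = α × (4.51 − 0.91).
1.55 = 3.6 α, so α = 0.4306.

The capital share is 0.43.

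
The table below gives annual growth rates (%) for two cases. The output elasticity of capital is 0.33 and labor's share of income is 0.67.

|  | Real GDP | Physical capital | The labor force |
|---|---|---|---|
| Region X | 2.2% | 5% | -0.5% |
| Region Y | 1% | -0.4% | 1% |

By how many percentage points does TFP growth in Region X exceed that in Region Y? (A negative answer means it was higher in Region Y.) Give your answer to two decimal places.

0.42 percentage points

Labor's share = 1 − 0.33 = 0.67.
Region X: TFP = 2.2 − 1.65 + 0.335 = 0.885%.
Region Y: TFP = 1 + 0.132 − 0.67 = 0.462%.
Difference = 0.885 − (0.462) = 0.423 pp.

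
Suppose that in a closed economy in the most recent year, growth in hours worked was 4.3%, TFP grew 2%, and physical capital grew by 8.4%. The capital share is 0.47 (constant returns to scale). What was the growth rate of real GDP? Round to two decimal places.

Labor's share = 1 − 0.47 = 0.53.
Physical capital: 0.47 × 8.4 = 3.948 pp.
Hours worked: 0.53 × 4.3 = 2.279 pp.
Output growth = 2 + 6.227 = 8.227%.

Real GDP grew 8.23%.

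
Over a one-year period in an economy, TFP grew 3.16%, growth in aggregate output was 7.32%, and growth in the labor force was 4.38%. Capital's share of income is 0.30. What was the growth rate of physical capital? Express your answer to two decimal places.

3.65%

Labor's share = 1 − 0.3 = 0.7.
gY = gA + 0.7×4.38 + 0.3×g.
0.3×g = 7.32 − 3.16 − 3.066 = 1.094.
g = 1.094 / 0.3 = 3.6467%.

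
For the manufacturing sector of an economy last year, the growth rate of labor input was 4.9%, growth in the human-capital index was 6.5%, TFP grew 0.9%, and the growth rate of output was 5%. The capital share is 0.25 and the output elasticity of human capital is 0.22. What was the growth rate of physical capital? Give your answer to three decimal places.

0.292%

Labor's share = 1 − 0.25 − 0.22 = 0.53.
gY = gA + 0.22×6.5 + 0.53×4.9 + 0.25×g.
0.25×g = 5 − 0.9 − 4.027 = 0.073.
g = 0.073 / 0.25 = 0.292%.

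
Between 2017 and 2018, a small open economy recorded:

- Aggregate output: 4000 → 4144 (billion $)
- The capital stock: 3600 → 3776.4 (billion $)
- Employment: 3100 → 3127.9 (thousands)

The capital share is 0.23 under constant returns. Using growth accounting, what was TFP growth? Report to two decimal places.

Aggregate output growth = (4144 − 4000) / 4000 = 3.6%.
The capital stock growth = (3776.4 − 3600) / 3600 = 4.9%.
Employment growth = (3127.9 − 3100) / 3100 = 0.9%.
Labor's share = 1 − 0.23 = 0.77.
The capital stock: 0.23 × 4.9 = 1.127 pp.
Employment: 0.77 × 0.9 = 0.693 pp.
TFP growth = 3.6 − 1.82 = 1.78%.

1.78%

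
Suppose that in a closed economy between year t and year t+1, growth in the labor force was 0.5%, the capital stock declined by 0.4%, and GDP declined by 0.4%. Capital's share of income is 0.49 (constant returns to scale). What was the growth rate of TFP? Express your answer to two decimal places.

-0.46%

Labor's share = 1 − 0.49 = 0.51.
The capital stock: 0.49 × (-0.4) = -0.196 pp.
The labor force: 0.51 × 0.5 = 0.255 pp.
TFP growth = -0.4 − 0.059 = -0.459%.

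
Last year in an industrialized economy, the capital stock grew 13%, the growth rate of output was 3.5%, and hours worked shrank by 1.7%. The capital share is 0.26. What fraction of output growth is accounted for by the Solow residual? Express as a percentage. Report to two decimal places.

Labor's share = 1 − 0.26 = 0.74.
The capital stock: 0.26 × 13 = 3.38 pp.
Hours worked: 0.74 × (-1.7) = -1.258 pp.
TFP growth = 3.5 − 2.122 = 1.378%.
TFP share of growth = 1.378 / 3.5 × 100 = 39.3714%.

The Solow residual accounted for 39.37% of growth.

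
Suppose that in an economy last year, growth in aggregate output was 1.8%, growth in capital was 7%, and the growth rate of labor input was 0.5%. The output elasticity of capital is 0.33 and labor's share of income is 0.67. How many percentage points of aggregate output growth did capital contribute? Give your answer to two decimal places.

2.31 pp

Contribution = share × growth = 0.33 × 7 = 2.31 pp.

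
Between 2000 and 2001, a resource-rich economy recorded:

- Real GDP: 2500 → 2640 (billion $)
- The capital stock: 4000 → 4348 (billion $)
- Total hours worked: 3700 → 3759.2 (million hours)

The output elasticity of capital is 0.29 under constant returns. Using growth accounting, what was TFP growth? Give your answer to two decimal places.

Real GDP growth = (2640 − 2500) / 2500 = 5.6%.
The capital stock growth = (4348 − 4000) / 4000 = 8.7%.
Total hours worked growth = (3759.2 − 3700) / 3700 = 1.6%.
Labor's share = 1 − 0.29 = 0.71.
The capital stock: 0.29 × 8.7 = 2.523 pp.
Total hours worked: 0.71 × 1.6 = 1.136 pp.
TFP growth = 5.6 − 3.659 = 1.941%.

TFP growth was 1.94%.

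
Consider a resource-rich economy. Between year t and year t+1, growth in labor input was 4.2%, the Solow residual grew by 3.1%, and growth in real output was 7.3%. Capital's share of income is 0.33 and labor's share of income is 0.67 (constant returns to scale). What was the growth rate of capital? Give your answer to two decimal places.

Capital growth was 4.20%.

Labor's share = 1 − 0.33 = 0.67.
gY = gA + 0.67×4.2 + 0.33×g.
0.33×g = 7.3 − 3.1 − 2.814 = 1.386.
g = 1.386 / 0.33 = 4.2%.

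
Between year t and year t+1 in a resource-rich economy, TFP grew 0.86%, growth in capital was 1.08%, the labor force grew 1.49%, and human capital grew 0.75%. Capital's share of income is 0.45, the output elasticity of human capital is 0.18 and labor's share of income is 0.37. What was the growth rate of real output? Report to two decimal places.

2.03%

Labor's share = 1 − 0.45 − 0.18 = 0.37.
Capital: 0.45 × 1.08 = 0.486 pp.
Human capital: 0.18 × 0.75 = 0.135 pp.
The labor force: 0.37 × 1.49 = 0.5513 pp.
Output growth = 0.86 + 1.1723 = 2.0323%.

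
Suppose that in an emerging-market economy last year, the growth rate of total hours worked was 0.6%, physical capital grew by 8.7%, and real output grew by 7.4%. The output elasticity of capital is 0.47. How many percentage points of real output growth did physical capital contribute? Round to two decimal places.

4.09 percentage points

Contribution = share × growth = 0.47 × 8.7 = 4.089 pp.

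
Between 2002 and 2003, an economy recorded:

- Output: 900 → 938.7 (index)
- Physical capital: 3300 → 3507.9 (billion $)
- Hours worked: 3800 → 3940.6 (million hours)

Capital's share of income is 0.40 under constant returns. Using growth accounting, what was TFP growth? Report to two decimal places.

-0.44%

Output growth = (938.7 − 900) / 900 = 4.3%.
Physical capital growth = (3507.9 − 3300) / 3300 = 6.3%.
Hours worked growth = (3940.6 − 3800) / 3800 = 3.7%.
Labor's share = 1 − 0.4 = 0.6.
Physical capital: 0.4 × 6.3 = 2.52 pp.
Hours worked: 0.6 × 3.7 = 2.22 pp.
TFP growth = 4.3 − 4.74 = -0.44%.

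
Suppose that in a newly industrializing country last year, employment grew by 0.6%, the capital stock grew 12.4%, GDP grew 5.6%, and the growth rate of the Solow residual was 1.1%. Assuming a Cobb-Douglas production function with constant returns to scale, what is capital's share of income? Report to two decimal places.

α = 0.33

gY = gA + α·gK + (1−α)·gL, so gY − gA − gL = α(gK − gL).
5.6 − 1.1 − 0.6 = α × (12.4 − 0.6).
3.9 = 11.8 α, so α = 0.3305.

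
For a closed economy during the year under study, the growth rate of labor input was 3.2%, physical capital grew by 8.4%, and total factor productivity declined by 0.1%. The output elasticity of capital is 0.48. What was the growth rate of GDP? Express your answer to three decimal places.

Labor's share = 1 − 0.48 = 0.52.
Physical capital: 0.48 × 8.4 = 4.032 pp.
Labor input: 0.52 × 3.2 = 1.664 pp.
Output growth = -0.1 + 5.696 = 5.596%.

5.596%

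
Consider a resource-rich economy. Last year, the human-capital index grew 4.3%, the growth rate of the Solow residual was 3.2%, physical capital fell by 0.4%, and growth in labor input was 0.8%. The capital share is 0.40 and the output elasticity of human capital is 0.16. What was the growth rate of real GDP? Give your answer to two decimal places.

Labor's share = 1 − 0.4 − 0.16 = 0.44.
Physical capital: 0.4 × (-0.4) = -0.16 pp.
The human-capital index: 0.16 × 4.3 = 0.688 pp.
Labor input: 0.44 × 0.8 = 0.352 pp.
Output growth = 3.2 + 0.88 = 4.08%.

4.08%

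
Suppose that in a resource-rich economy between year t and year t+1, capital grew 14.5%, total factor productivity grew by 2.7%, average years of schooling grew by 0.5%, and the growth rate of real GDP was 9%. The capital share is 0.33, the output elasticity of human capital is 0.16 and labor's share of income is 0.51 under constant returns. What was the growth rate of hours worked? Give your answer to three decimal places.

Labor's share = 1 − 0.33 − 0.16 = 0.51.
gY = gA + 0.33×14.5 + 0.16×0.5 + 0.51×g.
0.51×g = 9 − 2.7 − 4.865 = 1.435.
g = 1.435 / 0.51 = 2.81373%.

Hours worked grew 2.814%.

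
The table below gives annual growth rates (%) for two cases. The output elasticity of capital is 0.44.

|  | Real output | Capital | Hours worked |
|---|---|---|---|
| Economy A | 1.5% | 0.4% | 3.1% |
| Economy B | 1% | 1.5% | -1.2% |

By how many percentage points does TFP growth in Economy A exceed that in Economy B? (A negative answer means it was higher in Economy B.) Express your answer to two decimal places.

-1.42 percentage points

Labor's share = 1 − 0.44 = 0.56.
Economy A: TFP = 1.5 − 0.176 − 1.736 = -0.412%.
Economy B: TFP = 1 − 0.66 + 0.672 = 1.012%.
Difference = -0.412 − (1.012) = -1.424 pp.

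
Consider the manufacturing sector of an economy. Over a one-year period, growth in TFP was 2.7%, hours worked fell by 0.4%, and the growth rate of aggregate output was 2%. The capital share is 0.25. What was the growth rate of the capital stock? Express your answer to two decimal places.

-1.60%

Labor's share = 1 − 0.25 = 0.75.
gY = gA + 0.75×(-0.4) + 0.25×g.
0.25×g = 2 − 2.7 + 0.3 = -0.4.
g = -0.4 / 0.25 = -1.6%.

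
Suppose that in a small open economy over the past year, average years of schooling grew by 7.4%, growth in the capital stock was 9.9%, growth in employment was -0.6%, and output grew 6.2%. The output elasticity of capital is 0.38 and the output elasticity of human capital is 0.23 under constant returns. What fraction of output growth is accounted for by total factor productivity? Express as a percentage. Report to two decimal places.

Labor's share = 1 − 0.38 − 0.23 = 0.39.
The capital stock: 0.38 × 9.9 = 3.762 pp.
Average years of schooling: 0.23 × 7.4 = 1.702 pp.
Employment: 0.39 × (-0.6) = -0.234 pp.
TFP growth = 6.2 − 5.23 = 0.97%.
TFP share of growth = 0.97 / 6.2 × 100 = 15.6452%.

15.65%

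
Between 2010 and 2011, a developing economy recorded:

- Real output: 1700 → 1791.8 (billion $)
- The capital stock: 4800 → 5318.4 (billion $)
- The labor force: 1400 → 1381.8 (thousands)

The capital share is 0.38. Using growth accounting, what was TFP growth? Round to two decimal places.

Real output growth = (1791.8 − 1700) / 1700 = 5.4%.
The capital stock growth = (5318.4 − 4800) / 4800 = 10.8%.
The labor force growth = (1381.8 − 1400) / 1400 = -1.3%.
Labor's share = 1 − 0.38 = 0.62.
The capital stock: 0.38 × 10.8 = 4.104 pp.
The labor force: 0.62 × (-1.3) = -0.806 pp.
TFP growth = 5.4 − 3.298 = 2.102%.

2.10%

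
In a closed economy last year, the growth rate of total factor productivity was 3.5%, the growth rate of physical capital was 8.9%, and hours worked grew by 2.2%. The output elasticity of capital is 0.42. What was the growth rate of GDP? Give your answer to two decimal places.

Labor's share = 1 − 0.42 = 0.58.
Physical capital: 0.42 × 8.9 = 3.738 pp.
Hours worked: 0.58 × 2.2 = 1.276 pp.
Output growth = 3.5 + 5.014 = 8.514%.

8.51%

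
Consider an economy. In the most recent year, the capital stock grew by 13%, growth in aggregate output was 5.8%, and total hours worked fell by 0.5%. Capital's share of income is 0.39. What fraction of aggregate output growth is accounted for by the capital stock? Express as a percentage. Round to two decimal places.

The capital stock contributed 0.39 × 13 = 5.07 pp.
Share of growth = 5.07 / 5.8 × 100 = 87.4138%.

87.41%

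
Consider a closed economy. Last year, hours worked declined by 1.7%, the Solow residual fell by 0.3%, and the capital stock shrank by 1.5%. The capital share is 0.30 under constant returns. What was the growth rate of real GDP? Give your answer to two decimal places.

Labor's share = 1 − 0.3 = 0.7.
The capital stock: 0.3 × (-1.5) = -0.45 pp.
Hours worked: 0.7 × (-1.7) = -1.19 pp.
Output growth = -0.3 + (-1.64) = -1.94%.

-1.94%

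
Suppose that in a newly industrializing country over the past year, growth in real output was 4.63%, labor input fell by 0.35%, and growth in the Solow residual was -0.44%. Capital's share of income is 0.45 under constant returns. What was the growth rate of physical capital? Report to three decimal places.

Labor's share = 1 − 0.45 = 0.55.
gY = gA + 0.55×(-0.35) + 0.45×g.
0.45×g = 4.63 + 0.44 + 0.1925 = 5.2625.
g = 5.2625 / 0.45 = 11.69444%.

11.694%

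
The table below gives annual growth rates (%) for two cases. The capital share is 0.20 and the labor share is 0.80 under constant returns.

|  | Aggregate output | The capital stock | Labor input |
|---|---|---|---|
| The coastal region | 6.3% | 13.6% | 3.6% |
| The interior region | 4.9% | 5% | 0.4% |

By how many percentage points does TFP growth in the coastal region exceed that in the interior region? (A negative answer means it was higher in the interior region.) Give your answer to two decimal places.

-2.88 percentage points

Labor's share = 1 − 0.2 = 0.8.
The coastal region: TFP = 6.3 − 2.72 − 2.88 = 0.7%.
The interior region: TFP = 4.9 − 1 − 0.32 = 3.58%.
Difference = 0.7 − (3.58) = -2.88 pp.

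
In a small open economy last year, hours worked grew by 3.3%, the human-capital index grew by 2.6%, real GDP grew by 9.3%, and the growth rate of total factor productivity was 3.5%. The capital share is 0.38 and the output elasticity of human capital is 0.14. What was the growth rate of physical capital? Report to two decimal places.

10.14%

Labor's share = 1 − 0.38 − 0.14 = 0.48.
gY = gA + 0.14×2.6 + 0.48×3.3 + 0.38×g.
0.38×g = 9.3 − 3.5 − 1.948 = 3.852.
g = 3.852 / 0.38 = 10.1368%.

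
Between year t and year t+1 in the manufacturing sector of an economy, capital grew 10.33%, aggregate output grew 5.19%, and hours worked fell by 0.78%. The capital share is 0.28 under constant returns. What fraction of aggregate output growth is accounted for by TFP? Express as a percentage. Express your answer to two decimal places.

Labor's share = 1 − 0.28 = 0.72.
Capital: 0.28 × 10.33 = 2.8924 pp.
Hours worked: 0.72 × (-0.78) = -0.5616 pp.
TFP growth = 5.19 − 2.3308 = 2.8592%.
TFP share of growth = 2.8592 / 5.19 × 100 = 55.0906%.

55.09%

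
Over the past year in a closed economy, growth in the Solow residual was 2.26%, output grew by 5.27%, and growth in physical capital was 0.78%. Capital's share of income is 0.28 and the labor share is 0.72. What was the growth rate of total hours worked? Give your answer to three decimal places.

3.877%

Labor's share = 1 − 0.28 = 0.72.
gY = gA + 0.28×0.78 + 0.72×g.
0.72×g = 5.27 − 2.26 − 0.2184 = 2.7916.
g = 2.7916 / 0.72 = 3.87722%.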